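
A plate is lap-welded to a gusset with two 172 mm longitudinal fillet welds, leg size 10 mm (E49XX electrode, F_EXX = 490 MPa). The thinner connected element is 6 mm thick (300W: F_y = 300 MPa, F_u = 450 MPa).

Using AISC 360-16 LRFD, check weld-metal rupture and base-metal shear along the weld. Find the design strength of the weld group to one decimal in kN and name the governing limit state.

Weld metal: throat = 0.707×10 = 7.07 mm, L = 2×172 = 344 mm. φR_n = 0.75 × 0.6 × 490 × 7.07 × 344 = 536.3 kN.
Base metal shear (6 mm plate): yield φR_n = 1.0×0.6×300×6×344 = 371.5 kN; rupture φR_n = 0.75×0.6×450×6×344 = 418.0 kN; take 371.5 kN (yield).
Governing: min(536.3, 371.5) = 371.5 kN → base-metal shear.

371.5 kN (base-metal shear governs)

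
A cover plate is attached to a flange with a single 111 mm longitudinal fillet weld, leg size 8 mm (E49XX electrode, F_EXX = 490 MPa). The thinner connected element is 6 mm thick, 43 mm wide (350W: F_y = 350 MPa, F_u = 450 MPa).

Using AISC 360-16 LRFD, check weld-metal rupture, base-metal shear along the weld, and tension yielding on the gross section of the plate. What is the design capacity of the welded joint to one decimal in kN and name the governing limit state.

81.3 kN (gross-section yield governs)

Weld metal: throat = 0.707×8 = 5.656 mm, L = 111 mm. φR_n = 0.75 × 0.6 × 490 × 5.656 × 111 = 138.4 kN.
Base metal shear (6 mm plate): yield φR_n = 1.0×0.6×350×6×111 = 139.9 kN; rupture φR_n = 0.75×0.6×450×6×111 = 134.9 kN; take 134.9 kN (rupture).
Tension yield (gross): A_g = 43×6 = 258 mm². φR_n = 0.90 × 350 × 258 = 81.3 kN.
Governing: min(138.4, 134.9, 81.3) = 81.3 kN → gross-section yield.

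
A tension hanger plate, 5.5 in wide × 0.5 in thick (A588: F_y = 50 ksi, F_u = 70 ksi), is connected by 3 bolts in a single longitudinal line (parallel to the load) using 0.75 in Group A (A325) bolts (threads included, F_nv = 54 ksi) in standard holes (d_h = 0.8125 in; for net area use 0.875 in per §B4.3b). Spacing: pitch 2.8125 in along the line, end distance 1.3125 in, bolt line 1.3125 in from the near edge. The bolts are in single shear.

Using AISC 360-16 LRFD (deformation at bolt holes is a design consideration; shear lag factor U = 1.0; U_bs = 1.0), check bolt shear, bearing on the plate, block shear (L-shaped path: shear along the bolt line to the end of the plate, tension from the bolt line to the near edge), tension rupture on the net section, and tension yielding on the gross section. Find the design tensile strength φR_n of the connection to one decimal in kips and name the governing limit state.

53.7 kips (bolt shear governs)

Bolt shear: A_b = π(0.75)²/4 = 0.44179 in². φR_n = 0.75 × 54 × 0.44179 × 3 × 1 = 53.7 kips.
Bearing (0.5 in plate, F_u = 70 ksi): end bolts L_c = 1.3125 − 0.8125/2 = 0.90625, R_n = min(1.2×0.90625×0.5×70, 2.4×0.75×0.5×70) = 38.063 kips/bolt; interior L_c = 2.8125 − 0.8125 = 2, R_n = 63 kips/bolt. φR_n = 0.75 × (1×38.063 + 2×63) = 123.0 kips.
Block shear: shear path 1×[1.3125+2×2.8125] = 1×6.9375 in, A_gv = 3.4688, A_nv = 1×(6.9375 − 2.5×0.875)×0.5 = 2.375 in²; tension to near edge: (1.3125 − 0.5×0.875)×0.5 = 0.4375 in². R_n = min(0.6×70×2.375, 0.6×50×3.4688) + 1.0×70×0.4375 = min(99.75, 104.06) + 30.625 = 130.38 kips. φR_n = 0.75 × 130.38 = 97.8 kips.
Tension rupture (net): A_n = (5.5 − 1×0.875)×0.5 = 2.3125 in² (U = 1.0, A_e = A_n). φR_n = 0.75 × 70 × 2.3125 = 121.4 kips.
Tension yield (gross): A_g = 5.5×0.5 = 2.75 in². φR_n = 0.90 × 50 × 2.75 = 123.8 kips.
Governing: min(53.7, 123.0, 97.8, 121.4, 123.8) = 53.7 kips → bolt shear.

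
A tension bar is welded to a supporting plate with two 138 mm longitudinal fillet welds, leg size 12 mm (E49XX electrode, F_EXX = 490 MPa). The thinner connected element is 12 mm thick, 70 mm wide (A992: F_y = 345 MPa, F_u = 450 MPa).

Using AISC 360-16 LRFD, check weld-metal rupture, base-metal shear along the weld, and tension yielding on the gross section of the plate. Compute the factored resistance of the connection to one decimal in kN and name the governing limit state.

Weld metal: throat = 0.707×12 = 8.484 mm, L = 2×138 = 276 mm. φR_n = 0.75 × 0.6 × 490 × 8.484 × 276 = 516.3 kN.
Base metal shear (12 mm plate): yield φR_n = 1.0×0.6×345×12×276 = 685.6 kN; rupture φR_n = 0.75×0.6×450×12×276 = 670.7 kN; take 670.7 kN (rupture).
Tension yield (gross): A_g = 70×12 = 840 mm². φR_n = 0.90 × 345 × 840 = 260.8 kN.
Governing: min(516.3, 670.7, 260.8) = 260.8 kN → gross-section yield.

260.8 kN (gross-section yield governs)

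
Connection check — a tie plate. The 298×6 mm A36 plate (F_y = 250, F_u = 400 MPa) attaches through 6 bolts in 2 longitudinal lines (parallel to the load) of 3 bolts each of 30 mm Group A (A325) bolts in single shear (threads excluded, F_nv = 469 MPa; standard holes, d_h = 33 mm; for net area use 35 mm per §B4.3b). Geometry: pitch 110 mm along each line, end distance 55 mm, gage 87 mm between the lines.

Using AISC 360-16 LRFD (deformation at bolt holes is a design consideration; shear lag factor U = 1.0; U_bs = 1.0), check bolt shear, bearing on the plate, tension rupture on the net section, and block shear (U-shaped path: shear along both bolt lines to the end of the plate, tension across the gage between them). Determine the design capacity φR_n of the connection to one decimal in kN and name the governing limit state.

Bolt shear: A_b = π(30)²/4 = 706.86 mm². φR_n = 0.75 × 469 × 706.86 × 6 × 1 = 1491.8 kN.
Bearing (6 mm plate, F_u = 400 MPa): end bolts L_c = 55 − 33/2 = 38.5, R_n = min(1.2×38.5×6×400, 2.4×30×6×400) = 110.88 kN/bolt; interior L_c = 110 − 33 = 77, R_n = 172.8 kN/bolt. φR_n = 0.75 × (2×110.88 + 4×172.8) = 684.7 kN.
Tension rupture (net): A_n = (298 − 2×35)×6 = 1368 mm² (U = 1.0, A_e = A_n). φR_n = 0.75 × 400 × 1368 = 410.4 kN.
Block shear: shear path 2×[55+2×110] = 2×275 mm, A_gv = 3300, A_nv = 2×(275 − 2.5×35)×6 = 2250 mm²; tension across gage: (87 − 1×35)×6 = 312 mm². R_n = min(0.6×400×2250, 0.6×250×3300) + 1.0×400×312 = min(540, 495) + 124.8 = 619.8 kN. φR_n = 0.75 × 619.8 = 464.9 kN.
Governing: min(1491.8, 684.7, 410.4, 464.9) = 410.4 kN → net-section rupture.

410.4 kN (net-section rupture governs)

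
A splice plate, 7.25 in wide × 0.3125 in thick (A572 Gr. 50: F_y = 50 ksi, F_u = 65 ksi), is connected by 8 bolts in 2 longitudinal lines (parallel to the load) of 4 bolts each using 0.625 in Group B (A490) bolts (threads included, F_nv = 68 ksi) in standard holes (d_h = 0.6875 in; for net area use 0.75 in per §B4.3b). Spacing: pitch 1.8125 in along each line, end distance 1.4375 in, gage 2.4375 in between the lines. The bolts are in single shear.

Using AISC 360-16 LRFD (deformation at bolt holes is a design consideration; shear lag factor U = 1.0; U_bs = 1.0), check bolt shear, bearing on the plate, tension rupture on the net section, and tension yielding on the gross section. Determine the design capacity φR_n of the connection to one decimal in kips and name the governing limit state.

Bolt shear: A_b = π(0.625)²/4 = 0.3068 in². φR_n = 0.75 × 68 × 0.3068 × 8 × 1 = 125.2 kips.
Bearing (0.3125 in plate, F_u = 65 ksi): end bolts L_c = 1.4375 − 0.6875/2 = 1.09375, R_n = min(1.2×1.09375×0.3125×65, 2.4×0.625×0.3125×65) = 26.66 kips/bolt; interior L_c = 1.8125 − 0.6875 = 1.125, R_n = 27.422 kips/bolt. φR_n = 0.75 × (2×26.66 + 6×27.422) = 163.4 kips.
Tension rupture (net): A_n = (7.25 − 2×0.75)×0.3125 = 1.7969 in² (U = 1.0, A_e = A_n). φR_n = 0.75 × 65 × 1.7969 = 87.6 kips.
Tension yield (gross): A_g = 7.25×0.3125 = 2.2656 in². φR_n = 0.90 × 50 × 2.2656 = 102.0 kips.
Governing: min(125.2, 163.4, 87.6, 102.0) = 87.6 kips → net-section rupture.

87.6 kips (net-section rupture governs)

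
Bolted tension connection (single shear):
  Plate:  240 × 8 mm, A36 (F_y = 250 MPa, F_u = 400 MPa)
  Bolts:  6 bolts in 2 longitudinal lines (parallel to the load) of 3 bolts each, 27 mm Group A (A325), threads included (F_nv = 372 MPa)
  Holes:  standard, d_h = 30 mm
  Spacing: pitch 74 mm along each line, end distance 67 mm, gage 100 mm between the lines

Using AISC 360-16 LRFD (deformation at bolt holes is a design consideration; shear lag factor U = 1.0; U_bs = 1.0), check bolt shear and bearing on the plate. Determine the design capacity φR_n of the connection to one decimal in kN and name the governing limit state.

806.4 kN (bearing governs)

Bolt shear: A_b = π(27)²/4 = 572.56 mm². φR_n = 0.75 × 372 × 572.56 × 6 × 1 = 958.5 kN.
Bearing (8 mm plate, F_u = 400 MPa): end bolts L_c = 67 − 30/2 = 52, R_n = min(1.2×52×8×400, 2.4×27×8×400) = 199.68 kN/bolt; interior L_c = 74 − 30 = 44, R_n = 168.96 kN/bolt. φR_n = 0.75 × (2×199.68 + 4×168.96) = 806.4 kN.
Governing: min(958.5, 806.4) = 806.4 kN → bearing.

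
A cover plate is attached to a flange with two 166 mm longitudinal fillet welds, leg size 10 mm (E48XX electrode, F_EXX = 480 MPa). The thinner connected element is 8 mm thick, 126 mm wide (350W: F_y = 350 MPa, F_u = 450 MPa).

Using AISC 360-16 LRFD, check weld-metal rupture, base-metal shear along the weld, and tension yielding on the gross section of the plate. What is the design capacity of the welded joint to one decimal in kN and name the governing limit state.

317.5 kN (gross-section yield governs)

Weld metal: throat = 0.707×10 = 7.07 mm, L = 2×166 = 332 mm. φR_n = 0.75 × 0.6 × 480 × 7.07 × 332 = 507.0 kN.
Base metal shear (8 mm plate): yield φR_n = 1.0×0.6×350×8×332 = 557.8 kN; rupture φR_n = 0.75×0.6×450×8×332 = 537.8 kN; take 537.8 kN (rupture).
Tension yield (gross): A_g = 126×8 = 1008 mm². φR_n = 0.90 × 350 × 1008 = 317.5 kN.
Governing: min(507.0, 537.8, 317.5) = 317.5 kN → gross-section yield.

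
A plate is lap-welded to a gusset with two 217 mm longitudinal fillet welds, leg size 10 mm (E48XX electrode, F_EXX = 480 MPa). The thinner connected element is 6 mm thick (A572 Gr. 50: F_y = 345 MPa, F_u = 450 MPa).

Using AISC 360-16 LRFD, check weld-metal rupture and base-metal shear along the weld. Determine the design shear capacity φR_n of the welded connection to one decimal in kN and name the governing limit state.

527.3 kN (base-metal shear governs)

Weld metal: throat = 0.707×10 = 7.07 mm, L = 2×217 = 434 mm. φR_n = 0.75 × 0.6 × 480 × 7.07 × 434 = 662.8 kN.
Base metal shear (6 mm plate): yield φR_n = 1.0×0.6×345×6×434 = 539.0 kN; rupture φR_n = 0.75×0.6×450×6×434 = 527.3 kN; take 527.3 kN (rupture).
Governing: min(662.8, 527.3) = 527.3 kN → base-metal shear.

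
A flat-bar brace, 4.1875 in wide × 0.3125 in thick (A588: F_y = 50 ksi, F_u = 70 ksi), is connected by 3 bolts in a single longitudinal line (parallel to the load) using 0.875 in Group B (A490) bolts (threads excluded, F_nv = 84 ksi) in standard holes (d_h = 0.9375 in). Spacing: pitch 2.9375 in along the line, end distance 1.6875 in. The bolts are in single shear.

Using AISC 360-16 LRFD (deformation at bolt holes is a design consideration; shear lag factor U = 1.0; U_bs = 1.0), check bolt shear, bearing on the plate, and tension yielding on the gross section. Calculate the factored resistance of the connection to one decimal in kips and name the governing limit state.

58.9 kips (gross-section yield governs)

Bolt shear: A_b = π(0.875)²/4 = 0.60132 in². φR_n = 0.75 × 84 × 0.60132 × 3 × 1 = 113.6 kips.
Bearing (0.3125 in plate, F_u = 70 ksi): end bolts L_c = 1.6875 − 0.9375/2 = 1.21875, R_n = min(1.2×1.21875×0.3125×70, 2.4×0.875×0.3125×70) = 31.992 kips/bolt; interior L_c = 2.9375 − 0.9375 = 2, R_n = 45.938 kips/bolt. φR_n = 0.75 × (1×31.992 + 2×45.938) = 92.9 kips.
Tension yield (gross): A_g = 4.1875×0.3125 = 1.3086 in². φR_n = 0.90 × 50 × 1.3086 = 58.9 kips.
Governing: min(113.6, 92.9, 58.9) = 58.9 kips → gross-section yield.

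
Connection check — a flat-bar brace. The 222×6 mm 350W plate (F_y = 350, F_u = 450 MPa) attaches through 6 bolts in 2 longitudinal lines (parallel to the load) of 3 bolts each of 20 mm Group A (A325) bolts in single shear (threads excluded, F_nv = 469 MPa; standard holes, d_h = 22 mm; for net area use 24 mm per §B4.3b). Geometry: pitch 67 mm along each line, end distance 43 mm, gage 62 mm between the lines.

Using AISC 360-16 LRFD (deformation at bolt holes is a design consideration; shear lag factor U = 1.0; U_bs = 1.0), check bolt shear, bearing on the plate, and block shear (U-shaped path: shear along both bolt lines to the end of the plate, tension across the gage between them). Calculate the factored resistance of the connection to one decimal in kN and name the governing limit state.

361.3 kN (block shear governs)

Bolt shear: A_b = π(20)²/4 = 314.16 mm². φR_n = 0.75 × 469 × 314.16 × 6 × 1 = 663.0 kN.
Bearing (6 mm plate, F_u = 450 MPa): end bolts L_c = 43 − 22/2 = 32, R_n = min(1.2×32×6×450, 2.4×20×6×450) = 103.68 kN/bolt; interior L_c = 67 − 22 = 45, R_n = 129.6 kN/bolt. φR_n = 0.75 × (2×103.68 + 4×129.6) = 544.3 kN.
Block shear: shear path 2×[43+2×67] = 2×177 mm, A_gv = 2124, A_nv = 2×(177 − 2.5×24)×6 = 1404 mm²; tension across gage: (62 − 1×24)×6 = 228 mm². R_n = min(0.6×450×1404, 0.6×350×2124) + 1.0×450×228 = min(379.08, 446.04) + 102.6 = 481.68 kN. φR_n = 0.75 × 481.68 = 361.3 kN.
Governing: min(663.0, 544.3, 361.3) = 361.3 kN → block shear.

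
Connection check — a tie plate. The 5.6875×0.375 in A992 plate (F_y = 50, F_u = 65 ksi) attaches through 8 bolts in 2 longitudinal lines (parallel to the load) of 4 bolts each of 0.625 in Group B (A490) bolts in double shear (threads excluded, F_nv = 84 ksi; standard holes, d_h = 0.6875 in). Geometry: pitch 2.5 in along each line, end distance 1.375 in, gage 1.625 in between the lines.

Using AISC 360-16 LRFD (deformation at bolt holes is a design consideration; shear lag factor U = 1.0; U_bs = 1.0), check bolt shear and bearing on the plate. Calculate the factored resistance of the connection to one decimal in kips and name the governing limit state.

209.8 kips (bearing governs)

Bolt shear: A_b = π(0.625)²/4 = 0.3068 in². φR_n = 0.75 × 84 × 0.3068 × 8 × 2 = 309.3 kips.
Bearing (0.375 in plate, F_u = 65 ksi): end bolts L_c = 1.375 − 0.6875/2 = 1.03125, R_n = min(1.2×1.03125×0.375×65, 2.4×0.625×0.375×65) = 30.164 kips/bolt; interior L_c = 2.5 − 0.6875 = 1.8125, R_n = 36.563 kips/bolt. φR_n = 0.75 × (2×30.164 + 6×36.563) = 209.8 kips.
Governing: min(309.3, 209.8) = 209.8 kips → bearing.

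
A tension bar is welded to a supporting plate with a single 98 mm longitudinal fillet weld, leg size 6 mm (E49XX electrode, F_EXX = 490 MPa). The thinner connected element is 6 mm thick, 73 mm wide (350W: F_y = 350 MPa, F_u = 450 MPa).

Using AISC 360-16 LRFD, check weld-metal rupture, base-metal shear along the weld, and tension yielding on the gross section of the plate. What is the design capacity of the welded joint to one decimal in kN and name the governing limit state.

91.7 kN (weld metal governs)

Weld metal: throat = 0.707×6 = 4.242 mm, L = 98 mm. φR_n = 0.75 × 0.6 × 490 × 4.242 × 98 = 91.7 kN.
Base metal shear (6 mm plate): yield φR_n = 1.0×0.6×350×6×98 = 123.5 kN; rupture φR_n = 0.75×0.6×450×6×98 = 119.1 kN; take 119.1 kN (rupture).
Tension yield (gross): A_g = 73×6 = 438 mm². φR_n = 0.90 × 350 × 438 = 138.0 kN.
Governing: min(91.7, 119.1, 138.0) = 91.7 kN → weld metal.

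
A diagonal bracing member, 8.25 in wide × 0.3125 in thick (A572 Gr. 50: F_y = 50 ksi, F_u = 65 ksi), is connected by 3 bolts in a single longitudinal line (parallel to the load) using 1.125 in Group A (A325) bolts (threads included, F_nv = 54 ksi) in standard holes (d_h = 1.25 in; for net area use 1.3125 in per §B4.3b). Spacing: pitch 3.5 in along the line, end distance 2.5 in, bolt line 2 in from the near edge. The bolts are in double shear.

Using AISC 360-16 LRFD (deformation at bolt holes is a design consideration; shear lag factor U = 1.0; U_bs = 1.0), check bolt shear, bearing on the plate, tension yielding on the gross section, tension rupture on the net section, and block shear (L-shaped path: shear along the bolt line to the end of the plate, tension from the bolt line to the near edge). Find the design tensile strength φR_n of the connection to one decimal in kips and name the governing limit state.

Bolt shear: A_b = π(1.125)²/4 = 0.99402 in². φR_n = 0.75 × 54 × 0.99402 × 3 × 2 = 241.5 kips.
Bearing (0.3125 in plate, F_u = 65 ksi): end bolts L_c = 2.5 − 1.25/2 = 1.875, R_n = min(1.2×1.875×0.3125×65, 2.4×1.125×0.3125×65) = 45.703 kips/bolt; interior L_c = 3.5 − 1.25 = 2.25, R_n = 54.844 kips/bolt. φR_n = 0.75 × (1×45.703 + 2×54.844) = 116.5 kips.
Tension yield (gross): A_g = 8.25×0.3125 = 2.5781 in². φR_n = 0.90 × 50 × 2.5781 = 116.0 kips.
Tension rupture (net): A_n = (8.25 − 1×1.3125)×0.3125 = 2.168 in² (U = 1.0, A_e = A_n). φR_n = 0.75 × 65 × 2.168 = 105.7 kips.
Block shear: shear path 1×[2.5+2×3.5] = 1×9.5 in, A_gv = 2.9688, A_nv = 1×(9.5 − 2.5×1.3125)×0.3125 = 1.9434 in²; tension to near edge: (2 − 0.5×1.3125)×0.3125 = 0.41992 in². R_n = min(0.6×65×1.9434, 0.6×50×2.9688) + 1.0×65×0.41992 = min(75.793, 89.064) + 27.295 = 103.09 kips. φR_n = 0.75 × 103.09 = 77.3 kips.
Governing: min(241.5, 116.5, 116.0, 105.7, 77.3) = 77.3 kips → block shear.

77.3 kips (block shear governs)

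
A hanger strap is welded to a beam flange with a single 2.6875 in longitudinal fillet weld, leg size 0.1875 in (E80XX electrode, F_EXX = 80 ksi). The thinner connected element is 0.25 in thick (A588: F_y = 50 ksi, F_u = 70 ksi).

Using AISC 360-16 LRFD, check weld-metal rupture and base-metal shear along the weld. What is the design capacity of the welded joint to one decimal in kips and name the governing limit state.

Weld metal: throat = 0.707×0.1875 = 0.13256 in, L = 2.6875 in. φR_n = 0.75 × 0.6 × 80 × 0.13256 × 2.6875 = 12.8 kips.
Base metal shear (0.25 in plate): yield φR_n = 1.0×0.6×50×0.25×2.6875 = 20.2 kips; rupture φR_n = 0.75×0.6×70×0.25×2.6875 = 21.2 kips; take 20.2 kips (yield).
Governing: min(12.8, 20.2) = 12.8 kips → weld metal.

12.8 kips (weld metal governs)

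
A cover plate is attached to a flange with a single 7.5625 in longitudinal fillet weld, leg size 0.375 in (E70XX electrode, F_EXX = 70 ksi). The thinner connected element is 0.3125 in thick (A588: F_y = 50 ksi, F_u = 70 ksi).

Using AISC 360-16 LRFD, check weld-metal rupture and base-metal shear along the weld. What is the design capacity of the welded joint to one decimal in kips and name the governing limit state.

Weld metal: throat = 0.707×0.375 = 0.26513 in, L = 7.5625 in. φR_n = 0.75 × 0.6 × 70 × 0.26513 × 7.5625 = 63.2 kips.
Base metal shear (0.3125 in plate): yield φR_n = 1.0×0.6×50×0.3125×7.5625 = 70.9 kips; rupture φR_n = 0.75×0.6×70×0.3125×7.5625 = 74.4 kips; take 70.9 kips (yield).
Governing: min(63.2, 70.9) = 63.2 kips → weld metal.

63.2 kips (weld metal governs)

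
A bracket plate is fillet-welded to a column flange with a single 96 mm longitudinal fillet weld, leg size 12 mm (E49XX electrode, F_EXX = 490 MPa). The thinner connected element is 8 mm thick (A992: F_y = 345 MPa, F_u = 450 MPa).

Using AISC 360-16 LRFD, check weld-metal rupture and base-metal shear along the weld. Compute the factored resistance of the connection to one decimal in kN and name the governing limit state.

Weld metal: throat = 0.707×12 = 8.484 mm, L = 96 mm. φR_n = 0.75 × 0.6 × 490 × 8.484 × 96 = 179.6 kN.
Base metal shear (8 mm plate): yield φR_n = 1.0×0.6×345×8×96 = 159.0 kN; rupture φR_n = 0.75×0.6×450×8×96 = 155.5 kN; take 155.5 kN (rupture).
Governing: min(179.6, 155.5) = 155.5 kN → base-metal shear.

155.5 kN (base-metal shear governs)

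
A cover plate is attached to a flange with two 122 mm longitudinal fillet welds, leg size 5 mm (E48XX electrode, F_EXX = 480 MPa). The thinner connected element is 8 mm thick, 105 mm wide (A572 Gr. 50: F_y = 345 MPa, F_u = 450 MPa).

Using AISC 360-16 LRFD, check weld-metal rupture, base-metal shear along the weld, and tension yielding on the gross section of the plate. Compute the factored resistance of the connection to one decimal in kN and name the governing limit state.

186.3 kN (weld metal governs)

Weld metal: throat = 0.707×5 = 3.535 mm, L = 2×122 = 244 mm. φR_n = 0.75 × 0.6 × 480 × 3.535 × 244 = 186.3 kN.
Base metal shear (8 mm plate): yield φR_n = 1.0×0.6×345×8×244 = 404.1 kN; rupture φR_n = 0.75×0.6×450×8×244 = 395.3 kN; take 395.3 kN (rupture).
Tension yield (gross): A_g = 105×8 = 840 mm². φR_n = 0.90 × 345 × 840 = 260.8 kN.
Governing: min(186.3, 395.3, 260.8) = 186.3 kN → weld metal.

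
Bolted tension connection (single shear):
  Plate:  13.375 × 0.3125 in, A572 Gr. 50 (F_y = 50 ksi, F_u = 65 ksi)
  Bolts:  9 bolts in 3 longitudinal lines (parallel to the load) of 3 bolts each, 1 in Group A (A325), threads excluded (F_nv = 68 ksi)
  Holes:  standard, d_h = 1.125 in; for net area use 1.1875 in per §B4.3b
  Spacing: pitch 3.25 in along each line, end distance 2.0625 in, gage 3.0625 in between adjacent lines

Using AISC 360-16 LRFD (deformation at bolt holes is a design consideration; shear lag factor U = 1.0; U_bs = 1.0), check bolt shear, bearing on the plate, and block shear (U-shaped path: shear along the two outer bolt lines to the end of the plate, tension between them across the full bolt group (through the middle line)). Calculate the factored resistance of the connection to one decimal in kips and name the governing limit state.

Bolt shear: A_b = π(1)²/4 = 0.7854 in². φR_n = 0.75 × 68 × 0.7854 × 9 × 1 = 360.5 kips.
Bearing (0.3125 in plate, F_u = 65 ksi): end bolts L_c = 2.0625 − 1.125/2 = 1.5, R_n = min(1.2×1.5×0.3125×65, 2.4×1×0.3125×65) = 36.563 kips/bolt; interior L_c = 3.25 − 1.125 = 2.125, R_n = 48.75 kips/bolt. φR_n = 0.75 × (3×36.563 + 6×48.75) = 301.6 kips.
Block shear: shear path 2×[2.0625+2×3.25] = 2×8.5625 in, A_gv = 5.3516, A_nv = 2×(8.5625 − 2.5×1.1875)×0.3125 = 3.4961 in²; tension across gage: (6.125 − 2×1.1875)×0.3125 = 1.1719 in². R_n = min(0.6×65×3.4961, 0.6×50×5.3516) + 1.0×65×1.1719 = min(136.35, 160.55) + 76.174 = 212.52 kips. φR_n = 0.75 × 212.52 = 159.4 kips.
Governing: min(360.5, 301.6, 159.4) = 159.4 kips → block shear.

159.4 kips (block shear governs)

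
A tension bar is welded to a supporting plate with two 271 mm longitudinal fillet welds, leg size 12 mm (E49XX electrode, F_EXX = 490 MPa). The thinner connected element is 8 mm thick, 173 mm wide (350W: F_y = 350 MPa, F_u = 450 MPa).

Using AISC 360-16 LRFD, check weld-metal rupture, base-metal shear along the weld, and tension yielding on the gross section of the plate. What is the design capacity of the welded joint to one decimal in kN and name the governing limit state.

Weld metal: throat = 0.707×12 = 8.484 mm, L = 2×271 = 542 mm. φR_n = 0.75 × 0.6 × 490 × 8.484 × 542 = 1013.9 kN.
Base metal shear (8 mm plate): yield φR_n = 1.0×0.6×350×8×542 = 910.6 kN; rupture φR_n = 0.75×0.6×450×8×542 = 878.0 kN; take 878.0 kN (rupture).
Tension yield (gross): A_g = 173×8 = 1384 mm². φR_n = 0.90 × 350 × 1384 = 436.0 kN.
Governing: min(1013.9, 878.0, 436.0) = 436.0 kN → gross-section yield.

436.0 kN (gross-section yield governs)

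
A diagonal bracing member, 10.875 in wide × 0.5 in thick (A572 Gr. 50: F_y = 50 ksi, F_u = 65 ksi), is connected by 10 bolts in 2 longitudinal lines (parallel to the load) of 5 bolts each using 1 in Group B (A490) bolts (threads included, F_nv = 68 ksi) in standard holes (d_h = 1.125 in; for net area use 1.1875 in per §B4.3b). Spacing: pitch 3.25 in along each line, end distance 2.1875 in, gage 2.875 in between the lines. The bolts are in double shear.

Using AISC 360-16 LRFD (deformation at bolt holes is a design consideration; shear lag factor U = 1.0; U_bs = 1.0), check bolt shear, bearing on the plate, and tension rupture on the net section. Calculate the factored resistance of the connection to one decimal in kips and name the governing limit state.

207.2 kips (net-section rupture governs)

Bolt shear: A_b = π(1)²/4 = 0.7854 in². φR_n = 0.75 × 68 × 0.7854 × 10 × 2 = 801.1 kips.
Bearing (0.5 in plate, F_u = 65 ksi): end bolts L_c = 2.1875 − 1.125/2 = 1.625, R_n = min(1.2×1.625×0.5×65, 2.4×1×0.5×65) = 63.375 kips/bolt; interior L_c = 3.25 − 1.125 = 2.125, R_n = 78 kips/bolt. φR_n = 0.75 × (2×63.375 + 8×78) = 563.1 kips.
Tension rupture (net): A_n = (10.875 − 2×1.1875)×0.5 = 4.25 in² (U = 1.0, A_e = A_n). φR_n = 0.75 × 65 × 4.25 = 207.2 kips.
Governing: min(801.1, 563.1, 207.2) = 207.2 kips → net-section rupture.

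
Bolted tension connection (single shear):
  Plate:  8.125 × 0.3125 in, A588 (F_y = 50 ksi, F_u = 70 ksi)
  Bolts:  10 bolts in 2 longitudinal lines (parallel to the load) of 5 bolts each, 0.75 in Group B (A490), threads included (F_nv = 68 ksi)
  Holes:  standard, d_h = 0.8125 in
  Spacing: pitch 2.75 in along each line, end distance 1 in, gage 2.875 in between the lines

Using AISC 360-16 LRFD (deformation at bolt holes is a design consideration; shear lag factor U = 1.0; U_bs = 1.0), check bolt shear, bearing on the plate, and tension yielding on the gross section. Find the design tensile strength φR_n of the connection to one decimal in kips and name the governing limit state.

Bolt shear: A_b = π(0.75)²/4 = 0.44179 in². φR_n = 0.75 × 68 × 0.44179 × 10 × 1 = 225.3 kips.
Bearing (0.3125 in plate, F_u = 70 ksi): end bolts L_c = 1 − 0.8125/2 = 0.59375, R_n = min(1.2×0.59375×0.3125×70, 2.4×0.75×0.3125×70) = 15.586 kips/bolt; interior L_c = 2.75 − 0.8125 = 1.9375, R_n = 39.375 kips/bolt. φR_n = 0.75 × (2×15.586 + 8×39.375) = 259.6 kips.
Tension yield (gross): A_g = 8.125×0.3125 = 2.5391 in². φR_n = 0.90 × 50 × 2.5391 = 114.3 kips.
Governing: min(225.3, 259.6, 114.3) = 114.3 kips → gross-section yield.

114.3 kips (gross-section yield governs)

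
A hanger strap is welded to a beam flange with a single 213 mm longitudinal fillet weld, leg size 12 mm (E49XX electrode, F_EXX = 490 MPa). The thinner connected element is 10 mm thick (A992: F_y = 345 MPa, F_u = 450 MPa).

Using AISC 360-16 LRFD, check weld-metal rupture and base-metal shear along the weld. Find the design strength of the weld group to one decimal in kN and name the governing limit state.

398.5 kN (weld metal governs)

Weld metal: throat = 0.707×12 = 8.484 mm, L = 213 mm. φR_n = 0.75 × 0.6 × 490 × 8.484 × 213 = 398.5 kN.
Base metal shear (10 mm plate): yield φR_n = 1.0×0.6×345×10×213 = 440.9 kN; rupture φR_n = 0.75×0.6×450×10×213 = 431.3 kN; take 431.3 kN (rupture).
Governing: min(398.5, 431.3) = 398.5 kN → weld metal.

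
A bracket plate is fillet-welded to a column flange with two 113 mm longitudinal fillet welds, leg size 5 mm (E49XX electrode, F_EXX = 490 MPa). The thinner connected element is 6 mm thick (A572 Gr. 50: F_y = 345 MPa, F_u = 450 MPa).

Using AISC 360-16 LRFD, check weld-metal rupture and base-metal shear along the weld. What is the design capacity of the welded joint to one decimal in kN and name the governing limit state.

Weld metal: throat = 0.707×5 = 3.535 mm, L = 2×113 = 226 mm. φR_n = 0.75 × 0.6 × 490 × 3.535 × 226 = 176.2 kN.
Base metal shear (6 mm plate): yield φR_n = 1.0×0.6×345×6×226 = 280.7 kN; rupture φR_n = 0.75×0.6×450×6×226 = 274.6 kN; take 274.6 kN (rupture).
Governing: min(176.2, 274.6) = 176.2 kN → weld metal.

176.2 kN (weld metal governs)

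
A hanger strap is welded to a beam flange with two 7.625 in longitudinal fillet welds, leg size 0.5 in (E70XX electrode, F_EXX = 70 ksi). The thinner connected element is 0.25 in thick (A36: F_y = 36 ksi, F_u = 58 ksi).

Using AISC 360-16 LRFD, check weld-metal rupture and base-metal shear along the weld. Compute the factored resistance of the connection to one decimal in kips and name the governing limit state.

82.4 kips (base-metal shear governs)

Weld metal: throat = 0.707×0.5 = 0.3535 in, L = 2×7.625 = 15.25 in. φR_n = 0.75 × 0.6 × 70 × 0.3535 × 15.25 = 169.8 kips.
Base metal shear (0.25 in plate): yield φR_n = 1.0×0.6×36×0.25×15.25 = 82.4 kips; rupture φR_n = 0.75×0.6×58×0.25×15.25 = 99.5 kips; take 82.4 kips (yield).
Governing: min(169.8, 82.4) = 82.4 kips → base-metal shear.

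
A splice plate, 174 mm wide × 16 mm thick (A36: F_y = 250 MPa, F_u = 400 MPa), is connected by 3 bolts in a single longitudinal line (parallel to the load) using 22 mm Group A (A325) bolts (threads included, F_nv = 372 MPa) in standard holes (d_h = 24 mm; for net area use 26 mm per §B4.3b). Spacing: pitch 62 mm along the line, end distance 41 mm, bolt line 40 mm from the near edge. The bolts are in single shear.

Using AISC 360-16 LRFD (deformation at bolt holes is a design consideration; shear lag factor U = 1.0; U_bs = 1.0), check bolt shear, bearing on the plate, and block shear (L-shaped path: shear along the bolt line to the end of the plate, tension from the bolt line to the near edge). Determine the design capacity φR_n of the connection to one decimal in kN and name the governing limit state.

318.2 kN (bolt shear governs)

Bolt shear: A_b = π(22)²/4 = 380.13 mm². φR_n = 0.75 × 372 × 380.13 × 3 × 1 = 318.2 kN.
Bearing (16 mm plate, F_u = 400 MPa): end bolts L_c = 41 − 24/2 = 29, R_n = min(1.2×29×16×400, 2.4×22×16×400) = 222.72 kN/bolt; interior L_c = 62 − 24 = 38, R_n = 291.84 kN/bolt. φR_n = 0.75 × (1×222.72 + 2×291.84) = 604.8 kN.
Block shear: shear path 1×[41+2×62] = 1×165 mm, A_gv = 2640, A_nv = 1×(165 − 2.5×26)×16 = 1600 mm²; tension to near edge: (40 − 0.5×26)×16 = 432 mm². R_n = min(0.6×400×1600, 0.6×250×2640) + 1.0×400×432 = min(384, 396) + 172.8 = 556.8 kN. φR_n = 0.75 × 556.8 = 417.6 kN.
Governing: min(318.2, 604.8, 417.6) = 318.2 kN → bolt shear.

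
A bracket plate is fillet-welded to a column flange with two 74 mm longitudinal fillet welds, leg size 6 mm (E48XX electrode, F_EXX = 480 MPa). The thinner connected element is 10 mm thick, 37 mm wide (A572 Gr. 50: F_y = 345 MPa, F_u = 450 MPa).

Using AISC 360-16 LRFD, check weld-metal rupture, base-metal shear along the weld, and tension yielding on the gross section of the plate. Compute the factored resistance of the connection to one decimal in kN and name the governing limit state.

114.9 kN (gross-section yield governs)

Weld metal: throat = 0.707×6 = 4.242 mm, L = 2×74 = 148 mm. φR_n = 0.75 × 0.6 × 480 × 4.242 × 148 = 135.6 kN.
Base metal shear (10 mm plate): yield φR_n = 1.0×0.6×345×10×148 = 306.4 kN; rupture φR_n = 0.75×0.6×450×10×148 = 299.7 kN; take 299.7 kN (rupture).
Tension yield (gross): A_g = 37×10 = 370 mm². φR_n = 0.90 × 345 × 370 = 114.9 kN.
Governing: min(135.6, 299.7, 114.9) = 114.9 kN → gross-section yield.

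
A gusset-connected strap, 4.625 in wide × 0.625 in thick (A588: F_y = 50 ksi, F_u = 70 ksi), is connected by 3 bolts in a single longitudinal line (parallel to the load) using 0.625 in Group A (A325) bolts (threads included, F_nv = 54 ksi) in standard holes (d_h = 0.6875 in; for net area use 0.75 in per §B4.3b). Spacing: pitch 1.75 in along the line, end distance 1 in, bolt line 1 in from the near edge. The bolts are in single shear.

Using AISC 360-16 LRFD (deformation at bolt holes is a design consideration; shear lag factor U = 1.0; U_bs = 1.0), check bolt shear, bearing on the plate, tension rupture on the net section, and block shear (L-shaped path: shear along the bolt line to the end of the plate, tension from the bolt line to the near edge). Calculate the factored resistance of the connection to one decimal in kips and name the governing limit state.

37.3 kips (bolt shear governs)

Bolt shear: A_b = π(0.625)²/4 = 0.3068 in². φR_n = 0.75 × 54 × 0.3068 × 3 × 1 = 37.3 kips.
Bearing (0.625 in plate, F_u = 70 ksi): end bolts L_c = 1 − 0.6875/2 = 0.65625, R_n = min(1.2×0.65625×0.625×70, 2.4×0.625×0.625×70) = 34.453 kips/bolt; interior L_c = 1.75 − 0.6875 = 1.0625, R_n = 55.781 kips/bolt. φR_n = 0.75 × (1×34.453 + 2×55.781) = 109.5 kips.
Tension rupture (net): A_n = (4.625 − 1×0.75)×0.625 = 2.4219 in² (U = 1.0, A_e = A_n). φR_n = 0.75 × 70 × 2.4219 = 127.1 kips.
Block shear: shear path 1×[1+2×1.75] = 1×4.5 in, A_gv = 2.8125, A_nv = 1×(4.5 − 2.5×0.75)×0.625 = 1.6406 in²; tension to near edge: (1 − 0.5×0.75)×0.625 = 0.39063 in². R_n = min(0.6×70×1.6406, 0.6×50×2.8125) + 1.0×70×0.39063 = min(68.905, 84.375) + 27.344 = 96.249 kips. φR_n = 0.75 × 96.249 = 72.2 kips.
Governing: min(37.3, 109.5, 127.1, 72.2) = 37.3 kips → bolt shear.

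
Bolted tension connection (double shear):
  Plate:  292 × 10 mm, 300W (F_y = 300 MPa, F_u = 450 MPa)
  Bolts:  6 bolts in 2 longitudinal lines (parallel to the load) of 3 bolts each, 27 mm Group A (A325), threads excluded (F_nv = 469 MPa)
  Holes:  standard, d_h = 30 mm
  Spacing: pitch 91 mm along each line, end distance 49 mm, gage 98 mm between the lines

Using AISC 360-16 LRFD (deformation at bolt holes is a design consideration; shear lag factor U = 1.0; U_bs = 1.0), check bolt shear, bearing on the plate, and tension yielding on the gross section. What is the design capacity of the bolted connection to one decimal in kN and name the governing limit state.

788.4 kN (gross-section yield governs)

Bolt shear: A_b = π(27)²/4 = 572.56 mm². φR_n = 0.75 × 469 × 572.56 × 6 × 2 = 2416.8 kN.
Bearing (10 mm plate, F_u = 450 MPa): end bolts L_c = 49 − 30/2 = 34, R_n = min(1.2×34×10×450, 2.4×27×10×450) = 183.6 kN/bolt; interior L_c = 91 − 30 = 61, R_n = 291.6 kN/bolt. φR_n = 0.75 × (2×183.6 + 4×291.6) = 1150.2 kN.
Tension yield (gross): A_g = 292×10 = 2920 mm². φR_n = 0.90 × 300 × 2920 = 788.4 kN.
Governing: min(2416.8, 1150.2, 788.4) = 788.4 kN → gross-section yield.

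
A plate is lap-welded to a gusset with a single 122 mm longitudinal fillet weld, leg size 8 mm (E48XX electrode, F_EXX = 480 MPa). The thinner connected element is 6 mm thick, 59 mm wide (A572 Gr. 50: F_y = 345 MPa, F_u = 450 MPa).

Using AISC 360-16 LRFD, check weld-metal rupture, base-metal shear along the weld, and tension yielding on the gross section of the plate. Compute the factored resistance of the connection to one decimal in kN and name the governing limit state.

Weld metal: throat = 0.707×8 = 5.656 mm, L = 122 mm. φR_n = 0.75 × 0.6 × 480 × 5.656 × 122 = 149.0 kN.
Base metal shear (6 mm plate): yield φR_n = 1.0×0.6×345×6×122 = 151.5 kN; rupture φR_n = 0.75×0.6×450×6×122 = 148.2 kN; take 148.2 kN (rupture).
Tension yield (gross): A_g = 59×6 = 354 mm². φR_n = 0.90 × 345 × 354 = 109.9 kN.
Governing: min(149.0, 148.2, 109.9) = 109.9 kN → gross-section yield.

109.9 kN (gross-section yield governs)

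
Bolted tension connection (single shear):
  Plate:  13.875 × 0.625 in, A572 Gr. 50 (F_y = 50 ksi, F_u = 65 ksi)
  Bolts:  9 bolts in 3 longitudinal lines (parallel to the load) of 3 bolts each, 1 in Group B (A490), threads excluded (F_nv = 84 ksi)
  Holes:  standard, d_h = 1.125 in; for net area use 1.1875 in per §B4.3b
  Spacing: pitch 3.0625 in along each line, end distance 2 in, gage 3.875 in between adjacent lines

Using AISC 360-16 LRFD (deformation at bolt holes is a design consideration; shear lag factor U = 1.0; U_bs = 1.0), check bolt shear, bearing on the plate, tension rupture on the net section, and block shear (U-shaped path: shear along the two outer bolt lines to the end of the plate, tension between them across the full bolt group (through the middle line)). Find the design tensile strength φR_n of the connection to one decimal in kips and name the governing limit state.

Bolt shear: A_b = π(1)²/4 = 0.7854 in². φR_n = 0.75 × 84 × 0.7854 × 9 × 1 = 445.3 kips.
Bearing (0.625 in plate, F_u = 65 ksi): end bolts L_c = 2 − 1.125/2 = 1.4375, R_n = min(1.2×1.4375×0.625×65, 2.4×1×0.625×65) = 70.078 kips/bolt; interior L_c = 3.0625 − 1.125 = 1.9375, R_n = 94.453 kips/bolt. φR_n = 0.75 × (3×70.078 + 6×94.453) = 582.7 kips.
Tension rupture (net): A_n = (13.875 − 3×1.1875)×0.625 = 6.4453 in² (U = 1.0, A_e = A_n). φR_n = 0.75 × 65 × 6.4453 = 314.2 kips.
Block shear: shear path 2×[2+2×3.0625] = 2×8.125 in, A_gv = 10.156, A_nv = 2×(8.125 − 2.5×1.1875)×0.625 = 6.4453 in²; tension across gage: (7.75 − 2×1.1875)×0.625 = 3.3594 in². R_n = min(0.6×65×6.4453, 0.6×50×10.156) + 1.0×65×3.3594 = min(251.37, 304.68) + 218.36 = 469.73 kips. φR_n = 0.75 × 469.73 = 352.3 kips.
Governing: min(445.3, 582.7, 314.2, 352.3) = 314.2 kips → net-section rupture.

314.2 kips (net-section rupture governs)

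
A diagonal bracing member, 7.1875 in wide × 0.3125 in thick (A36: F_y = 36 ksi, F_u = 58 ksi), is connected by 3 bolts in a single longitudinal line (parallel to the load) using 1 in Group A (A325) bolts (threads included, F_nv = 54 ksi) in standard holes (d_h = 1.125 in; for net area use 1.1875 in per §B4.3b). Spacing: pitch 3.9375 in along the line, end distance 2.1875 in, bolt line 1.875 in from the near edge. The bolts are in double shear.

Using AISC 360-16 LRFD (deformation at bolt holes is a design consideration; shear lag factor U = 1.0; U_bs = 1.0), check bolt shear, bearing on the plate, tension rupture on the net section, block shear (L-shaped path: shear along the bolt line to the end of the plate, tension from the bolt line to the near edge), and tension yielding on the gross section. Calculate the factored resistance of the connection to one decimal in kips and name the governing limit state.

68.4 kips (block shear governs)

Bolt shear: A_b = π(1)²/4 = 0.7854 in². φR_n = 0.75 × 54 × 0.7854 × 3 × 2 = 190.9 kips.
Bearing (0.3125 in plate, F_u = 58 ksi): end bolts L_c = 2.1875 − 1.125/2 = 1.625, R_n = min(1.2×1.625×0.3125×58, 2.4×1×0.3125×58) = 35.344 kips/bolt; interior L_c = 3.9375 − 1.125 = 2.8125, R_n = 43.5 kips/bolt. φR_n = 0.75 × (1×35.344 + 2×43.5) = 91.8 kips.
Tension rupture (net): A_n = (7.1875 − 1×1.1875)×0.3125 = 1.875 in² (U = 1.0, A_e = A_n). φR_n = 0.75 × 58 × 1.875 = 81.6 kips.
Block shear: shear path 1×[2.1875+2×3.9375] = 1×10.0625 in, A_gv = 3.1445, A_nv = 1×(10.0625 − 2.5×1.1875)×0.3125 = 2.2168 in²; tension to near edge: (1.875 − 0.5×1.1875)×0.3125 = 0.40039 in². R_n = min(0.6×58×2.2168, 0.6×36×3.1445) + 1.0×58×0.40039 = min(77.145, 67.921) + 23.223 = 91.144 kips. φR_n = 0.75 × 91.144 = 68.4 kips.
Tension yield (gross): A_g = 7.1875×0.3125 = 2.2461 in². φR_n = 0.90 × 36 × 2.2461 = 72.8 kips.
Governing: min(190.9, 91.8, 81.6, 68.4, 72.8) = 68.4 kips → block shear.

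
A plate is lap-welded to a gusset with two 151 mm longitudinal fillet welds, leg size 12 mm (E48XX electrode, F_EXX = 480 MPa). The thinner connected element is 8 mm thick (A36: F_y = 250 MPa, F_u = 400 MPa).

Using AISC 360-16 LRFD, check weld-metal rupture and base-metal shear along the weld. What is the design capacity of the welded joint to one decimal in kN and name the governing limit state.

362.4 kN (base-metal shear governs)

Weld metal: throat = 0.707×12 = 8.484 mm, L = 2×151 = 302 mm. φR_n = 0.75 × 0.6 × 480 × 8.484 × 302 = 553.4 kN.
Base metal shear (8 mm plate): yield φR_n = 1.0×0.6×250×8×302 = 362.4 kN; rupture φR_n = 0.75×0.6×400×8×302 = 434.9 kN; take 362.4 kN (yield).
Governing: min(553.4, 362.4) = 362.4 kN → base-metal shear.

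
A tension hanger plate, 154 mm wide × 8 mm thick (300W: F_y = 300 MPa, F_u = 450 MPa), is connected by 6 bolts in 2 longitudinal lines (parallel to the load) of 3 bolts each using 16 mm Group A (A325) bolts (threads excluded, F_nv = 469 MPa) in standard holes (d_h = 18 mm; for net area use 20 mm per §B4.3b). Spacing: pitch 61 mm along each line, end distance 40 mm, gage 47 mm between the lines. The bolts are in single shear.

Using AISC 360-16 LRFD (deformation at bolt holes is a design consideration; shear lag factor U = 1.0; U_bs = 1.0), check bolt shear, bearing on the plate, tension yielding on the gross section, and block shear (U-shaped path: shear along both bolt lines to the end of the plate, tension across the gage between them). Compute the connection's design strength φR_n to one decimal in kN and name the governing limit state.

Bolt shear: A_b = π(16)²/4 = 201.06 mm². φR_n = 0.75 × 469 × 201.06 × 6 × 1 = 424.3 kN.
Bearing (8 mm plate, F_u = 450 MPa): end bolts L_c = 40 − 18/2 = 31, R_n = min(1.2×31×8×450, 2.4×16×8×450) = 133.92 kN/bolt; interior L_c = 61 − 18 = 43, R_n = 138.24 kN/bolt. φR_n = 0.75 × (2×133.92 + 4×138.24) = 615.6 kN.
Tension yield (gross): A_g = 154×8 = 1232 mm². φR_n = 0.90 × 300 × 1232 = 332.6 kN.
Block shear: shear path 2×[40+2×61] = 2×162 mm, A_gv = 2592, A_nv = 2×(162 − 2.5×20)×8 = 1792 mm²; tension across gage: (47 − 1×20)×8 = 216 mm². R_n = min(0.6×450×1792, 0.6×300×2592) + 1.0×450×216 = min(483.84, 466.56) + 97.2 = 563.76 kN. φR_n = 0.75 × 563.76 = 422.8 kN.
Governing: min(424.3, 615.6, 332.6, 422.8) = 332.6 kN → gross-section yield.

332.6 kN (gross-section yield governs)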